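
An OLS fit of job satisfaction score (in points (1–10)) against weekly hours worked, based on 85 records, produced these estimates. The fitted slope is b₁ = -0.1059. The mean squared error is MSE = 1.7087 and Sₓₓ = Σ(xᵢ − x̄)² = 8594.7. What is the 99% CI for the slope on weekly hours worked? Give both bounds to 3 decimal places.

SE(b₁) = √(MSE/Sₓₓ) = √(1.7087/8594.7) = 0.0140999.
df = n − 2 = 83.
t* = t_{0.005, 83} = 2.636369.
Margin = t* × SE = 2.636369 × 0.0140999 = 0.03717.
CI: -0.1059 ± 0.03717 → (-0.143, -0.069).
With 99% confidence, each one-unit increase in weekly hours worked is associated with a change of between -0.143 and -0.069 points (1–10) in job satisfaction score.

(-0.143, -0.069)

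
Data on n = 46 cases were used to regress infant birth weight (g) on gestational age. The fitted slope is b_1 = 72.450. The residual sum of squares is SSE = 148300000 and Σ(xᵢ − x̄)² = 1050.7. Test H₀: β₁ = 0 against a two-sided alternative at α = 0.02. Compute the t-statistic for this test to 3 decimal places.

t = 1.279

MSE = SSE/(n − 2) = 148300000/44 = 3.37045e+06.
SE(b_1) = √(MSE/Sₓₓ) = √(3.37045e+06/1050.7) = 56.6376.
t = 72.450 / 56.6376 = 1.279.
df = n − 2 = 44.
Two-sided p ≈ 0.2075, which is ≥ 0.02, so fail to reject H₀.
The data do not give significant evidence of an association between gestational age and infant birth weight.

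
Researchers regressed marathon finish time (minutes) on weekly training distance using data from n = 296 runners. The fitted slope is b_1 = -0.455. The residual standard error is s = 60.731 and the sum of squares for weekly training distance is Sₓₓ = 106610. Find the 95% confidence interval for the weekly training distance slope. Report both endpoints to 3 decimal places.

SE(b_1) = s/√Sₓₓ = 60.731/√106610 = 0.185999.
df = n − 2 = 294.
t* = t_{0.025, 294} = 1.968066.
Margin = t* × SE = 1.968066 × 0.185999 = 0.36606.
CI: -0.455 ± 0.36606 → (-0.821, -0.089).
With 95% confidence, each one-unit increase in weekly training distance is associated with a change of between -0.821 and -0.089 minutes in marathon finish time.

(-0.821, -0.089)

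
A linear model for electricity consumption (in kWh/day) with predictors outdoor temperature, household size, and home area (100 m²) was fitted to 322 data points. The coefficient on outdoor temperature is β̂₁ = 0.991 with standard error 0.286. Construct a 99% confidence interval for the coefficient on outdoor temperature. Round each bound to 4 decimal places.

df = n − k − 1 = 322 − 3 − 1 = 318.
t* = t_{0.005, 318} = 2.591378.
Margin = t* × SE = 2.591378 × 0.286 = 0.741134.
CI: 0.991 ± 0.741134 → (0.2499, 1.7321).
With 99% confidence, each one-unit increase in outdoor temperature is associated with a change of between 0.2499 and 1.7321 kWh/day in electricity consumption, holding the other predictors fixed.

(0.2499, 1.7321)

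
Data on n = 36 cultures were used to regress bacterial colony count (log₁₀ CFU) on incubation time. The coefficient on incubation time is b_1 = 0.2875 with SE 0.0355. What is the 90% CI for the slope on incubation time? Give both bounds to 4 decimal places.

(0.2275, 0.3475)

df = n − 2 = 36 − 2 = 34.
t* = t_{0.05, 34} = 1.690924.
Margin = t* × SE = 1.690924 × 0.0355 = 0.060028.
CI: 0.2875 ± 0.060028 → (0.2275, 0.3475).
With 90% confidence, each one-unit increase in incubation time is associated with a change of between 0.2275 and 0.3475 log₁₀ CFU in bacterial colony count.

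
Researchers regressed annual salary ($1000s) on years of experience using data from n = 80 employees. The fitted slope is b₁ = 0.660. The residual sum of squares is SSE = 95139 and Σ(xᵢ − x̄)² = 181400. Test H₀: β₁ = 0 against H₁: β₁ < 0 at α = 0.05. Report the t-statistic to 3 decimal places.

MSE = SSE/(n − 2) = 95139/78 = 1219.73.
SE(b₁) = √(MSE/Sₓₓ) = √(1219.73/181400) = 0.0819999.
t = 0.660 / 0.0819999 = 8.049.
df = n − 2 = 78.
One-sided p ≈ 1.0000, which is ≥ 0.05, so fail to reject H₀.
The data do not give significant evidence that the true slope on years of experience is negative.

t = 8.049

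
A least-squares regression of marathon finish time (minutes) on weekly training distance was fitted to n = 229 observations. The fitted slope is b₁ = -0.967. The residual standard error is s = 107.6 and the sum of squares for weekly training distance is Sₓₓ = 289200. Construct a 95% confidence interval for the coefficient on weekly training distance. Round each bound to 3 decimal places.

(-1.361, -0.573)

SE(b₁) = s/√Sₓₓ = 107.6/√289200 = 0.200084.
df = n − 2 = 227.
t* = t_{0.025, 227} = 1.97047.
Margin = t* × SE = 1.97047 × 0.200084 = 0.39426.
CI: -0.967 ± 0.39426 → (-1.361, -0.573).
With 95% confidence, each one-unit increase in weekly training distance is associated with a change of between -1.361 and -0.573 minutes in marathon finish time.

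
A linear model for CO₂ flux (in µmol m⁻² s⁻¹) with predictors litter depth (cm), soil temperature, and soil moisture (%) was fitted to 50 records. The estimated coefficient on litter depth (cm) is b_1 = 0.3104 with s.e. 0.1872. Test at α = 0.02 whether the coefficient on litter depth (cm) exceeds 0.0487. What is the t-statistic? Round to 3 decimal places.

H₀: β₁ = 0.0487 vs H₁: β₁ > 0.0487.
t = (b_1 − β₁⁰)/SE = (0.3104 − 0.0487) / 0.1872 = 1.398.
df = n − k − 1 = 50 − 3 − 1 = 46.
One-sided p ≈ 0.0844, which is ≥ 0.02, so fail to reject H₀.
The data do not give significant evidence that the true slope on litter depth (cm) exceeds 0.0487 µmol m⁻² s⁻¹ per unit, holding the other predictors fixed.

t = 1.398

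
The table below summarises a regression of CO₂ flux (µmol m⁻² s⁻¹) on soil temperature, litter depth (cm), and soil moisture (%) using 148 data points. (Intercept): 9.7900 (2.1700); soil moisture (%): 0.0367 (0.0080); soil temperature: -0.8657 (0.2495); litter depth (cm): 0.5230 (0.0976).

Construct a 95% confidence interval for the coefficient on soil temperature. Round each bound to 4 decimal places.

(-1.3589, -0.3725)

Read off: b = -0.8657, SE = 0.2495 for soil temperature.
df = n − k − 1 = 148 − 3 − 1 = 144.
t* = t_{0.025, 144} = 1.976575.
Margin = t* × SE = 1.976575 × 0.2495 = 0.493155.
CI: -0.8657 ± 0.493155 → (-1.3589, -0.3725).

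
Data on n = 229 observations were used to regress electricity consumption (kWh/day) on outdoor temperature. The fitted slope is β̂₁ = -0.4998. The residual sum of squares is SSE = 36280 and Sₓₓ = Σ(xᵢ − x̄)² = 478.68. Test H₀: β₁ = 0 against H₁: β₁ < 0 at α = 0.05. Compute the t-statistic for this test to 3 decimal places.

MSE = SSE/(n − 2) = 36280/227 = 159.824.
SE(β̂₁) = √(MSE/Sₓₓ) = √(159.824/478.68) = 0.577827.
t = -0.4998 / 0.577827 = -0.865.
df = n − 2 = 227.
One-sided p ≈ 0.1940, which is ≥ 0.05, so fail to reject H₀.
The data do not give significant evidence that the true slope on outdoor temperature is negative.

t = -0.865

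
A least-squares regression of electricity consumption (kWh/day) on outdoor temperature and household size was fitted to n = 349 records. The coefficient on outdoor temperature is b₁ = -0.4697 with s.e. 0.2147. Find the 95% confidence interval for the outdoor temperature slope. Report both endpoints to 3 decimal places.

(-0.892, -0.047)

df = n − k − 1 = 349 − 2 − 1 = 346.
t* = t_{0.025, 346} = 1.966844.
Margin = t* × SE = 1.966844 × 0.2147 = 0.42228.
CI: -0.4697 ± 0.42228 → (-0.892, -0.047).
With 95% confidence, each one-unit increase in outdoor temperature is associated with a change of between -0.892 and -0.047 kWh/day in electricity consumption, holding the other predictors fixed.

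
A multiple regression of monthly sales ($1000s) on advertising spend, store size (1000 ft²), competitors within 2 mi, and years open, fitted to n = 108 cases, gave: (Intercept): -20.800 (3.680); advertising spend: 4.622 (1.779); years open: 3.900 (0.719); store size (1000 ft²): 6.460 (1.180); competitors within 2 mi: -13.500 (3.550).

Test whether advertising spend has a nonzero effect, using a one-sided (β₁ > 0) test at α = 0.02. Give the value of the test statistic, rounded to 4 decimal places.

Read off: b = 4.622, SE = 1.779 for advertising spend.
H₀: β₁ = 0 vs H₁: β₁ > 0.
t = 4.622 / 1.779 = 2.5981.
df = n − k − 1 = 108 − 4 − 1 = 103.
One-sided p ≈ 0.0054, which is < 0.02, so reject H₀.
There is evidence that the true slope on advertising spend is positive, holding the other predictors fixed.

t = 2.5981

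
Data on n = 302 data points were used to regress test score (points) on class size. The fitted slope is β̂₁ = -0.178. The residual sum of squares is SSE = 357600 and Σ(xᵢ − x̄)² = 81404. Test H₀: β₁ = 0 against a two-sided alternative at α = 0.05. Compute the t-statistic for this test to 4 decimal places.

MSE = SSE/(n − 2) = 357600/300 = 1192.
SE(β̂₁) = √(MSE/Sₓₓ) = √(1192/81404) = 0.121008.
t = -0.178 / 0.121008 = -1.4710.
df = n − 2 = 300.
Two-sided p ≈ 0.1423, which is ≥ 0.05, so fail to reject H₀.
The data do not give significant evidence of an association between class size and test score.

t = -1.4710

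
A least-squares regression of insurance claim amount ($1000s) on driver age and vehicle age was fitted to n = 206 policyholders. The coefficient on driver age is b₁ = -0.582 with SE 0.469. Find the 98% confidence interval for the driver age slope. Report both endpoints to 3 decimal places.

(-1.682, 0.518)

df = n − k − 1 = 206 − 2 − 1 = 203.
t* = t_{0.01, 203} = 2.344857.
Margin = t* × SE = 2.344857 × 0.469 = 1.09974.
CI: -0.582 ± 1.09974 → (-1.682, 0.518).
With 98% confidence, each one-unit increase in driver age is associated with a change of between -1.682 and 0.518 $1000s in insurance claim amount, holding the other predictors fixed.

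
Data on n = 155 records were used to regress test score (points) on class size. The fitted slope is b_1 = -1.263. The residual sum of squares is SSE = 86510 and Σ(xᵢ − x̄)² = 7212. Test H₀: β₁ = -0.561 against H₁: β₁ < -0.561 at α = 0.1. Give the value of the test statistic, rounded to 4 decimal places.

t = -2.5071

MSE = SSE/(n − 2) = 86510/153 = 565.425.
SE(b_1) = √(MSE/Sₓₓ) = √(565.425/7212) = 0.280001.
t = (-1.263 − (-0.561)) / 0.280001 = -2.5071.
df = n − 2 = 153.
One-sided p ≈ 0.0066, which is < 0.1, so reject H₀.
There is evidence that the true slope on class size is below -0.561 points per unit.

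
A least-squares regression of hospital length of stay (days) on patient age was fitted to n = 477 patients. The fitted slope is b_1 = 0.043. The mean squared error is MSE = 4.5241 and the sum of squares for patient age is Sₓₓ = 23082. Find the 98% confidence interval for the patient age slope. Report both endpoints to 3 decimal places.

(0.010, 0.076)

SE(b_1) = √(MSE/Sₓₓ) = √(4.5241/23082) = 0.014.
df = n − 2 = 475.
t* = t_{0.01, 475} = 2.334224.
Margin = t* × SE = 2.334224 × 0.014 = 0.03268.
CI: 0.043 ± 0.03268 → (0.010, 0.076).
With 98% confidence, each one-unit increase in patient age is associated with a change of between 0.010 and 0.076 days in hospital length of stay.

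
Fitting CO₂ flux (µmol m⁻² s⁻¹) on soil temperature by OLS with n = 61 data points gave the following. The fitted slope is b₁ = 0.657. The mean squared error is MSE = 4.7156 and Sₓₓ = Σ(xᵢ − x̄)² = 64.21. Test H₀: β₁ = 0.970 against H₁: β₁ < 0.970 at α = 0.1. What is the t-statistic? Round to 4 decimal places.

SE(b₁) = √(MSE/Sₓₓ) = √(4.7156/64.21) = 0.270999.
t = (0.657 − 0.970) / 0.270999 = -1.1550.
df = n − 2 = 59.
One-sided p ≈ 0.1264, which is ≥ 0.1, so fail to reject H₀.
The data do not give significant evidence that the true slope on soil temperature is below 0.970 µmol m⁻² s⁻¹ per unit.

t = -1.1550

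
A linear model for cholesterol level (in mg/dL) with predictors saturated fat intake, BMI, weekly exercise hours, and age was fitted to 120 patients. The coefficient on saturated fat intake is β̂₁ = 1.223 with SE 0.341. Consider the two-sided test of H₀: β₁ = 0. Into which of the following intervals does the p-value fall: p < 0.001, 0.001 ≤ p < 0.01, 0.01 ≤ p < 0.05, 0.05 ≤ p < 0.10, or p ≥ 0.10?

p < 0.001

t = 1.223 / 0.341 = 3.587.
df = n − k − 1 = 120 − 4 − 1 = 115.
Two-sided p = 2·P(T_{115} > |t|) ≈ 0.0005.
So p < 0.001.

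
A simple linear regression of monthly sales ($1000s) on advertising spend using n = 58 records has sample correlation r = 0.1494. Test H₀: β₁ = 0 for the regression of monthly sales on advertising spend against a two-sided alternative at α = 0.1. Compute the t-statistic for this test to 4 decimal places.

t = r·√(n − 2)/√(1 − r²) = 0.1494·√56/√0.97768 = 1.1307.
df = n − 2 = 56.
Two-sided p ≈ 0.2630, which is ≥ 0.1, so fail to reject H₀.
The data do not give significant evidence of a linear association between advertising spend and monthly sales.

t = 1.1307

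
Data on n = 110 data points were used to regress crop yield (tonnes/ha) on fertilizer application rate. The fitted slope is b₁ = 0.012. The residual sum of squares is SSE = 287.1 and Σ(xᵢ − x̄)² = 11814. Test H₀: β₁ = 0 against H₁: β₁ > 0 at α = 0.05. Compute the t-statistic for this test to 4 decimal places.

t = 0.8000

MSE = SSE/(n − 2) = 287.1/108 = 2.65833.
SE(b₁) = √(MSE/Sₓₓ) = √(2.65833/11814) = 0.0150005.
t = 0.012 / 0.0150005 = 0.8000.
df = n − 2 = 108.
One-sided p ≈ 0.2127, which is ≥ 0.05, so fail to reject H₀.
The data do not give significant evidence that the true slope on fertilizer application rate is positive.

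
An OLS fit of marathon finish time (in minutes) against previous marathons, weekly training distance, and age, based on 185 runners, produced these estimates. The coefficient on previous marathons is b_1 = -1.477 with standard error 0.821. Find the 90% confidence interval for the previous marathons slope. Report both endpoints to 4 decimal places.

df = n − k − 1 = 185 − 3 − 1 = 181.
t* = t_{0.05, 181} = 1.653316.
Margin = t* × SE = 1.653316 × 0.821 = 1.357372.
CI: -1.477 ± 1.357372 → (-2.8344, -0.1196).
With 90% confidence, each one-unit increase in previous marathons is associated with a change of between -2.8344 and -0.1196 minutes in marathon finish time, holding the other predictors fixed.

(-2.8344, -0.1196)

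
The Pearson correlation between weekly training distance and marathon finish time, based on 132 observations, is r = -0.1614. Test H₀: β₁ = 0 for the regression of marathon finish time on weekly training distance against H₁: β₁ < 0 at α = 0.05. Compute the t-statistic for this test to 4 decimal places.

t = -1.8647

t = r·√(n − 2)/√(1 − r²) = -0.1614·√130/√0.97395 = -1.8647.
df = n − 2 = 130.
One-sided p ≈ 0.0322, which is < 0.05, so reject H₀.
There is evidence of a linear association between weekly training distance and marathon finish time.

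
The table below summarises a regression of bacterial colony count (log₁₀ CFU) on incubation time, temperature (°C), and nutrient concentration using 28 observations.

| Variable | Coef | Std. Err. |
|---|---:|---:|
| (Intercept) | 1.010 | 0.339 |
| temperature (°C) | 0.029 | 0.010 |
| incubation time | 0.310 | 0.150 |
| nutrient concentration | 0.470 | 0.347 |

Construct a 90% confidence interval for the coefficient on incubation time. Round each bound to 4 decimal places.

Read off: b = 0.310, SE = 0.150 for incubation time.
df = n − k − 1 = 28 − 3 − 1 = 24.
t* = t_{0.05, 24} = 1.710882.
Margin = t* × SE = 1.710882 × 0.150 = 0.256632.
CI: 0.310 ± 0.256632 → (0.0534, 0.5666).

(0.0534, 0.5666)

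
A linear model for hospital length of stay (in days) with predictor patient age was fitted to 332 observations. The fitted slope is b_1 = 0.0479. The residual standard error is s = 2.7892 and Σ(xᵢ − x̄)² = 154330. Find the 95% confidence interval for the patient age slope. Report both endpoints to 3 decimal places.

SE(b_1) = s/√Sₓₓ = 2.7892/√154330 = 0.00709994.
df = n − 2 = 330.
t* = t_{0.025, 330} = 1.967179.
Margin = t* × SE = 1.967179 × 0.00709994 = 0.01397.
CI: 0.0479 ± 0.01397 → (0.034, 0.062).
With 95% confidence, each one-unit increase in patient age is associated with a change of between 0.034 and 0.062 days in hospital length of stay.

(0.034, 0.062)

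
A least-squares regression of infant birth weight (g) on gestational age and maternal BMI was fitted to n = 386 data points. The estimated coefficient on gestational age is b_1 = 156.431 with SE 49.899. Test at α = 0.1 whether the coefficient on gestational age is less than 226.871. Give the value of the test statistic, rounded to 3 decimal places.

t = -1.412

H₀: β₁ = 226.871 vs H₁: β₁ < 226.871.
t = (b_1 − β₁⁰)/SE = (156.431 − 226.871) / 49.899 = -1.412.
df = n − k − 1 = 386 − 2 − 1 = 383.
One-sided p ≈ 0.0794, which is < 0.1, so reject H₀.
There is evidence that the true slope on gestational age is below 226.871 g per unit, holding the other predictors fixed.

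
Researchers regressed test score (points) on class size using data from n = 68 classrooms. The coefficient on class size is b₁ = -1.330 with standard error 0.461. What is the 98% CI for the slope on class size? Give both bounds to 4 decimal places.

(-2.4291, -0.2309)

df = n − 2 = 68 − 2 = 66.
t* = t_{0.01, 66} = 2.384186.
Margin = t* × SE = 2.384186 × 0.461 = 1.099110.
CI: -1.330 ± 1.099110 → (-2.4291, -0.2309).
With 98% confidence, each one-unit increase in class size is associated with a change of between -2.4291 and -0.2309 points in test score.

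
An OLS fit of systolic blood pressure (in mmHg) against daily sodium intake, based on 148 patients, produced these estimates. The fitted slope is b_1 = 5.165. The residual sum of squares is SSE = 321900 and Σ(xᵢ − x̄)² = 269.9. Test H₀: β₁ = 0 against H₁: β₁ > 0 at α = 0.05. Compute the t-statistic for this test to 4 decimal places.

t = 1.8071

MSE = SSE/(n − 2) = 321900/146 = 2204.79.
SE(b_1) = √(MSE/Sₓₓ) = √(2204.79/269.9) = 2.85813.
t = 5.165 / 2.85813 = 1.8071.
df = n − 2 = 146.
One-sided p ≈ 0.0364, which is < 0.05, so reject H₀.
There is evidence that the true slope on daily sodium intake is positive.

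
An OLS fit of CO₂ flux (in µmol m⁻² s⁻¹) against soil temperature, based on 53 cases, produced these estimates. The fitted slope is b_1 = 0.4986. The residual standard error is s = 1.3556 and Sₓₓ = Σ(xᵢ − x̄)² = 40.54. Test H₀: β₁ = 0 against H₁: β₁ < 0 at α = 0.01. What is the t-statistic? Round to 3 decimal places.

t = 2.342

SE(b_1) = s/√Sₓₓ = 1.3556/√40.54 = 0.212907.
t = 0.4986 / 0.212907 = 2.342.
df = n − 2 = 51.
One-sided p ≈ 0.9884, which is ≥ 0.01, so fail to reject H₀.
The data do not give significant evidence that the true slope on soil temperature is negative.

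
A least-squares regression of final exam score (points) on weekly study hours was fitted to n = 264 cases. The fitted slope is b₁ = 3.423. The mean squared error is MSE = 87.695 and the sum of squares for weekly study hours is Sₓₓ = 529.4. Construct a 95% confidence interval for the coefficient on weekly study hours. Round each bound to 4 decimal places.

(2.6216, 4.2244)

SE(b₁) = √(MSE/Sₓₓ) = √(87.695/529.4) = 0.407001.
df = n − 2 = 262.
t* = t_{0.025, 262} = 1.96906.
Margin = t* × SE = 1.96906 × 0.407001 = 0.801409.
CI: 3.423 ± 0.801409 → (2.6216, 4.2244).
With 95% confidence, each one-unit increase in weekly study hours is associated with a change of between 2.6216 and 4.2244 points in final exam score.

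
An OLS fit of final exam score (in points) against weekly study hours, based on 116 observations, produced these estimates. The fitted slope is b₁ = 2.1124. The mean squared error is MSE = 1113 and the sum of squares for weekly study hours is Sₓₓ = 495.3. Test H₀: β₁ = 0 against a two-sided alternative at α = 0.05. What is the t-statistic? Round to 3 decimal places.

t = 1.409

SE(b₁) = √(MSE/Sₓₓ) = √(1113/495.3) = 1.49904.
t = 2.1124 / 1.49904 = 1.409.
df = n − 2 = 114.
Two-sided p ≈ 0.1615, which is ≥ 0.05, so fail to reject H₀.
The data do not give significant evidence of an association between weekly study hours and final exam score.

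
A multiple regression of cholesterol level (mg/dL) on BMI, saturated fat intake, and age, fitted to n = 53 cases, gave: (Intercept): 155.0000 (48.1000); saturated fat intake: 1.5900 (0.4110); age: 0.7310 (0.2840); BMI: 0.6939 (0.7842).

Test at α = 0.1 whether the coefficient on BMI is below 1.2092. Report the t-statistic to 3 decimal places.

t = -0.657

Read off: b = 0.6939, SE = 0.7842 for BMI.
H₀: β₁ = 1.2092 vs H₁: β₁ < 1.2092.
t = (0.6939 − 1.2092) / 0.7842 = -0.657.
df = n − k − 1 = 53 − 3 − 1 = 49.
One-sided p ≈ 0.2571, which is ≥ 0.1, so fail to reject H₀.
The data do not give significant evidence that the true slope on BMI is below 1.2092 mg/dL per unit, holding the other predictors fixed.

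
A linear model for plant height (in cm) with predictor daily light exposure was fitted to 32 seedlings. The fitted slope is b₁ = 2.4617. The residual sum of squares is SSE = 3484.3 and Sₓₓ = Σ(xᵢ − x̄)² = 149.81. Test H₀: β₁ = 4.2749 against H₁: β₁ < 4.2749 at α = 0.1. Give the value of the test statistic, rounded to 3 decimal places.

t = -2.059

MSE = SSE/(n − 2) = 3484.3/30 = 116.143.
SE(b₁) = √(MSE/Sₓₓ) = √(116.143/149.81) = 0.880495.
t = (2.4617 − 4.2749) / 0.880495 = -2.059.
df = n − 2 = 30.
One-sided p ≈ 0.0241, which is < 0.1, so reject H₀.
There is evidence that the true slope on daily light exposure is below 4.2749 cm per unit.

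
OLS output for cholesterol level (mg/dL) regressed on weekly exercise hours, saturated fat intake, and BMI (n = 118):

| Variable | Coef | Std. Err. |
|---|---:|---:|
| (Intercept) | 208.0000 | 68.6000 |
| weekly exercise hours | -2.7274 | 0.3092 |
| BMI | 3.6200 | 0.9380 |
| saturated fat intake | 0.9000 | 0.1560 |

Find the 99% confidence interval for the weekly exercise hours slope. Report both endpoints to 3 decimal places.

Read off: b = -2.7274, SE = 0.3092 for weekly exercise hours.
df = n − k − 1 = 118 − 3 − 1 = 114.
t* = t_{0.005, 114} = 2.619645.
Margin = t* × SE = 2.619645 × 0.3092 = 0.80999.
CI: -2.7274 ± 0.80999 → (-3.537, -1.917).

(-3.537, -1.917)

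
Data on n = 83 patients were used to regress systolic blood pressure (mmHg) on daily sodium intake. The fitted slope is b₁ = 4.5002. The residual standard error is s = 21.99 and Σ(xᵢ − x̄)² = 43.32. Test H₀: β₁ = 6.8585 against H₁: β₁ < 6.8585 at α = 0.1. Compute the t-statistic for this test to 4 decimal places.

SE(b₁) = s/√Sₓₓ = 21.99/√43.32 = 3.34103.
t = (4.5002 − 6.8585) / 3.34103 = -0.7059.
df = n − 2 = 81.
One-sided p ≈ 0.2412, which is ≥ 0.1, so fail to reject H₀.
The data do not give significant evidence that the true slope on daily sodium intake is below 6.8585 mmHg per unit.

t = -0.7059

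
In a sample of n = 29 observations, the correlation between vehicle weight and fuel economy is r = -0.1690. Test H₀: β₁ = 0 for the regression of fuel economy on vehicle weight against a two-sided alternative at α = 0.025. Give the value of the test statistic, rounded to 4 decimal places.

t = r·√(n − 2)/√(1 − r²) = -0.1690·√27/√0.971439 = -0.8910.
df = n − 2 = 27.
Two-sided p ≈ 0.3808, which is ≥ 0.025, so fail to reject H₀.
The data do not give significant evidence of a linear association between vehicle weight and fuel economy.

t = -0.8910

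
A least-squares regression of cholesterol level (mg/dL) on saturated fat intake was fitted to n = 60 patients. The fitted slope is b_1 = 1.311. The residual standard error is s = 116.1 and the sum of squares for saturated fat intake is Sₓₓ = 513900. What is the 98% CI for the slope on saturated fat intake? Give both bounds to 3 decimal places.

SE(b_1) = s/√Sₓₓ = 116.1/√513900 = 0.161954.
df = n − 2 = 58.
t* = t_{0.01, 58} = 2.392377.
Margin = t* × SE = 2.392377 × 0.161954 = 0.38746.
CI: 1.311 ± 0.38746 → (0.924, 1.698).
With 98% confidence, each one-unit increase in saturated fat intake is associated with a change of between 0.924 and 1.698 mg/dL in cholesterol level.

(0.924, 1.698)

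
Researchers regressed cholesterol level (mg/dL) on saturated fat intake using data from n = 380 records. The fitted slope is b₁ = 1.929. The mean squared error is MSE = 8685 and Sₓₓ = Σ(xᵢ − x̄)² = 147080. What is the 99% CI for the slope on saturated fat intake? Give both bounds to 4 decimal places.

(1.2999, 2.5581)

SE(b₁) = √(MSE/Sₓₓ) = √(8685/147080) = 0.243001.
df = n − 2 = 378.
t* = t_{0.005, 378} = 2.588898.
Margin = t* × SE = 2.588898 × 0.243001 = 0.629105.
CI: 1.929 ± 0.629105 → (1.2999, 2.5581).
With 99% confidence, each one-unit increase in saturated fat intake is associated with a change of between 1.2999 and 2.5581 mg/dL in cholesterol level.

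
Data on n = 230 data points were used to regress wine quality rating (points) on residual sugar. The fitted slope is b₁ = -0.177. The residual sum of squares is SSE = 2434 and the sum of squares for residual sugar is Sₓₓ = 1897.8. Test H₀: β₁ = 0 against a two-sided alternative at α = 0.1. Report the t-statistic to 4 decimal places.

MSE = SSE/(n − 2) = 2434/228 = 10.6754.
SE(b₁) = √(MSE/Sₓₓ) = √(10.6754/1897.8) = 0.0750011.
t = -0.177 / 0.0750011 = -2.3600.
df = n − 2 = 228.
Two-sided p ≈ 0.0191, which is < 0.1, so reject H₀.
There is evidence that residual sugar is associated with wine quality rating.

t = -2.3600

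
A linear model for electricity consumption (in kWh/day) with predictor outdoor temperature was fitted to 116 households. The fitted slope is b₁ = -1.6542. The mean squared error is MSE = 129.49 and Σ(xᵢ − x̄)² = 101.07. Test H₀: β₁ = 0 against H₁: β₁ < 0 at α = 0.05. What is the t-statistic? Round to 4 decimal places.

SE(b₁) = √(MSE/Sₓₓ) = √(129.49/101.07) = 1.1319.
t = -1.6542 / 1.1319 = -1.4614.
df = n − 2 = 114.
One-sided p ≈ 0.0733, which is ≥ 0.05, so fail to reject H₀.
The data do not give significant evidence that the true slope on outdoor temperature is negative.

t = -1.4614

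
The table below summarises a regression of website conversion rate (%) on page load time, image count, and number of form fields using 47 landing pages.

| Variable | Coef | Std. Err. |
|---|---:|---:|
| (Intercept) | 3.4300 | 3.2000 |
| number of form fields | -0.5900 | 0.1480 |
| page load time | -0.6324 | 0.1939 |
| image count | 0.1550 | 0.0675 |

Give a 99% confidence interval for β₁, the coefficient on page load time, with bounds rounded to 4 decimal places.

Read off: b = -0.6324, SE = 0.1939 for page load time.
df = n − k − 1 = 47 − 3 − 1 = 43.
t* = t_{0.005, 43} = 2.695102.
Margin = t* × SE = 2.695102 × 0.1939 = 0.522580.
CI: -0.6324 ± 0.522580 → (-1.1550, -0.1098).

(-1.1550, -0.1098)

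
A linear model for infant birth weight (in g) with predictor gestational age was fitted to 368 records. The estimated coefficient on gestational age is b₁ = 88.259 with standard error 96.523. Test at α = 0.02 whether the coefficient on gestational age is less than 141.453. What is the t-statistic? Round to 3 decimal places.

t = -0.551

H₀: β₁ = 141.453 vs H₁: β₁ < 141.453.
t = (b₁ − β₁⁰)/SE = (88.259 − 141.453) / 96.523 = -0.551.
df = n − 2 = 368 − 2 = 366.
One-sided p ≈ 0.2910, which is ≥ 0.02, so fail to reject H₀.
The data do not give significant evidence that the true slope on gestational age is below 141.453 g per unit.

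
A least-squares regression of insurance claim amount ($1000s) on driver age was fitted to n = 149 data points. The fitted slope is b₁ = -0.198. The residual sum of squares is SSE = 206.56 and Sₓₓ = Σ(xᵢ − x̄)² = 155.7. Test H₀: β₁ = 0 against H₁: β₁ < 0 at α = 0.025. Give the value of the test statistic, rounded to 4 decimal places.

t = -2.0842

MSE = SSE/(n − 2) = 206.56/147 = 1.40517.
SE(b₁) = √(MSE/Sₓₓ) = √(1.40517/155.7) = 0.0949992.
t = -0.198 / 0.0949992 = -2.0842.
df = n − 2 = 147.
One-sided p ≈ 0.0194, which is < 0.025, so reject H₀.
There is evidence that the true slope on driver age is negative.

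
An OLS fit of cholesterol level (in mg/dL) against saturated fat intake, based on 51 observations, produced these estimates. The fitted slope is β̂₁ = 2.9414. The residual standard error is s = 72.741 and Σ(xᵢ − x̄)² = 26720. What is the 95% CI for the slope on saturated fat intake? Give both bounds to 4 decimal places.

(2.0471, 3.8357)

SE(β̂₁) = s/√Sₓₓ = 72.741/√26720 = 0.445001.
df = n − 2 = 49.
t* = t_{0.025, 49} = 2.009575.
Margin = t* × SE = 2.009575 × 0.445001 = 0.894263.
CI: 2.9414 ± 0.894263 → (2.0471, 3.8357).
With 95% confidence, each one-unit increase in saturated fat intake is associated with a change of between 2.0471 and 3.8357 mg/dL in cholesterol level.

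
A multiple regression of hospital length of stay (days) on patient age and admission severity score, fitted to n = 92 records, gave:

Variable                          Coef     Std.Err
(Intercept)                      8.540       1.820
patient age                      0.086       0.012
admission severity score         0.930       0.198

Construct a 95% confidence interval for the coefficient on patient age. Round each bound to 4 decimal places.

(0.0622, 0.1098)

Read off: b = 0.086, SE = 0.012 for patient age.
df = n − k − 1 = 92 − 2 − 1 = 89.
t* = t_{0.025, 89} = 1.986979.
Margin = t* × SE = 1.986979 × 0.012 = 0.023844.
CI: 0.086 ± 0.023844 → (0.0622, 0.1098).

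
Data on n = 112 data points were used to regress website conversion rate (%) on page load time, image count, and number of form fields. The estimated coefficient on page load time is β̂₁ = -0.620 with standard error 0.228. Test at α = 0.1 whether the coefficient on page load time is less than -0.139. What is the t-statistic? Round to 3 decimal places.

t = -2.110

H₀: β₁ = -0.139 vs H₁: β₁ < -0.139.
t = (β̂₁ − β₁⁰)/SE = (-0.620 − (-0.139)) / 0.228 = -2.110.
df = n − k − 1 = 112 − 3 − 1 = 108.
One-sided p ≈ 0.0186, which is < 0.1, so reject H₀.
There is evidence that the true slope on page load time is below -0.139 % per unit, holding the other predictors fixed.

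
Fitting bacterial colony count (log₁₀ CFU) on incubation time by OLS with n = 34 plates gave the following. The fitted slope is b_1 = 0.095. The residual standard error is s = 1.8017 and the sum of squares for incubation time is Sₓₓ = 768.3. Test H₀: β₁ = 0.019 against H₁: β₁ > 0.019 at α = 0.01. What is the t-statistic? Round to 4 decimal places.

SE(b_1) = s/√Sₓₓ = 1.8017/√768.3 = 0.0650006.
t = (0.095 − 0.019) / 0.0650006 = 1.1692.
df = n − 2 = 32.
One-sided p ≈ 0.1255, which is ≥ 0.01, so fail to reject H₀.
The data do not give significant evidence that the true slope on incubation time exceeds 0.019 log₁₀ CFU per unit.

t = 1.1692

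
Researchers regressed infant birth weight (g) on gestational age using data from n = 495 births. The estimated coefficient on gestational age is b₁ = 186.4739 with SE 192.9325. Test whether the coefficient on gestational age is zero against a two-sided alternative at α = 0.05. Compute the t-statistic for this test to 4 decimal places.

t = 0.9665

H₀: β₁ = 0 vs H₁: β₁ ≠ 0.
t = (b₁ − β₁⁰)/SE = 186.4739 / 192.9325 = 0.9665.
df = n − 2 = 495 − 2 = 493.
Two-sided p ≈ 0.3343, which is ≥ 0.05, so fail to reject H₀.
The data do not give significant evidence of an association between gestational age and infant birth weight.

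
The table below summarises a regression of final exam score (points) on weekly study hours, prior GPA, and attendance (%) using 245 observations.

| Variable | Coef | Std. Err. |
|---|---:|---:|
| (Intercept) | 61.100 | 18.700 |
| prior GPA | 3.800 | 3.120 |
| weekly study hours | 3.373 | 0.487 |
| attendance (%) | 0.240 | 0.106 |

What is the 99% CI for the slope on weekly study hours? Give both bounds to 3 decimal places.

Read off: b = 3.373, SE = 0.487 for weekly study hours.
df = n − k − 1 = 245 − 3 − 1 = 241.
t* = t_{0.005, 241} = 2.596383.
Margin = t* × SE = 2.596383 × 0.487 = 1.26444.
CI: 3.373 ± 1.26444 → (2.109, 4.637).

(2.109, 4.637)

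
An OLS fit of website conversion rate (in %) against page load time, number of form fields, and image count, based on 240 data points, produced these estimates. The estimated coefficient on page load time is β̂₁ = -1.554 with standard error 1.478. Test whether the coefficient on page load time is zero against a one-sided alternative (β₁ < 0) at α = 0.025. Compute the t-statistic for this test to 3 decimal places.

H₀: β₁ = 0 vs H₁: β₁ < 0.
t = (β̂₁ − β₁⁰)/SE = -1.554 / 1.478 = -1.051.
df = n − k − 1 = 240 − 3 − 1 = 236.
One-sided p ≈ 0.1471, which is ≥ 0.025, so fail to reject H₀.
The data do not give significant evidence that the true slope on page load time is negative, holding the other predictors fixed.

t = -1.051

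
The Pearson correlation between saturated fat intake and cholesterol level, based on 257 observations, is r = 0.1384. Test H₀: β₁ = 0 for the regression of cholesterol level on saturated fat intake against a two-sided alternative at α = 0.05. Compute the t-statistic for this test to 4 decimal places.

t = 2.2315

t = r·√(n − 2)/√(1 − r²) = 0.1384·√255/√0.980845 = 2.2315.
df = n − 2 = 255.
Two-sided p ≈ 0.0265, which is < 0.05, so reject H₀.
There is evidence of a linear association between saturated fat intake and cholesterol level.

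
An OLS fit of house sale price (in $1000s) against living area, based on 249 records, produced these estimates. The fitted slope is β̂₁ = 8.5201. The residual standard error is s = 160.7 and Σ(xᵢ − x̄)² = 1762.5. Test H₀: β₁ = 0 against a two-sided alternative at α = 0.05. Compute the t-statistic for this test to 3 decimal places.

SE(β̂₁) = s/√Sₓₓ = 160.7/√1762.5 = 3.82782.
t = 8.5201 / 3.82782 = 2.226.
df = n − 2 = 247.
Two-sided p ≈ 0.0269, which is < 0.05, so reject H₀.
There is evidence that living area is associated with house sale price.

t = 2.226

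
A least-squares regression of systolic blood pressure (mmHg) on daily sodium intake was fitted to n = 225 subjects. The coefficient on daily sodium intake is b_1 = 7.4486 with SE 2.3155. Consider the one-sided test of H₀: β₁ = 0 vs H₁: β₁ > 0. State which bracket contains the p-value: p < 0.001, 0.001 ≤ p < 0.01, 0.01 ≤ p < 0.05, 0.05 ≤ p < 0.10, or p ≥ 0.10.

t = 7.4486 / 2.3155 = 3.217.
df = n − 2 = 225 − 2 = 223.
One-sided p = P(T_{223} > t) ≈ 0.0007.
So p < 0.001.

p < 0.001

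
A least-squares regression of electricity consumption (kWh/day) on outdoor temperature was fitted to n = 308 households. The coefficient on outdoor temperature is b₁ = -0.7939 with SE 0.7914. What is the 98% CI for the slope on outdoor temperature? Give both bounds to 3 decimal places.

(-2.645, 1.057)

df = n − 2 = 308 − 2 = 306.
t* = t_{0.01, 306} = 2.338596.
Margin = t* × SE = 2.338596 × 0.7914 = 1.85076.
CI: -0.7939 ± 1.85076 → (-2.645, 1.057).
With 98% confidence, each one-unit increase in outdoor temperature is associated with a change of between -2.645 and 1.057 kWh/day in electricity consumption.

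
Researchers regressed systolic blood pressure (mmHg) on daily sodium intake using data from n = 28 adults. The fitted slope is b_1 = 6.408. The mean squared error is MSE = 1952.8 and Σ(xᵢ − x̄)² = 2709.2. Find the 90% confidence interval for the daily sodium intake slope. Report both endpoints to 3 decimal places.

SE(b_1) = √(MSE/Sₓₓ) = √(1952.8/2709.2) = 0.849001.
df = n − 2 = 26.
t* = t_{0.05, 26} = 1.705618.
Margin = t* × SE = 1.705618 × 0.849001 = 1.44807.
CI: 6.408 ± 1.44807 → (4.960, 7.856).
With 90% confidence, each one-unit increase in daily sodium intake is associated with a change of between 4.960 and 7.856 mmHg in systolic blood pressure.

(4.960, 7.856)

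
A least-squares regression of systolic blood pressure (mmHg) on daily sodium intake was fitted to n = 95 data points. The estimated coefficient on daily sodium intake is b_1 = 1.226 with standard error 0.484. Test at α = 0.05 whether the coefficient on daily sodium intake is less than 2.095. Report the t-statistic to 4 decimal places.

t = -1.7955

H₀: β₁ = 2.095 vs H₁: β₁ < 2.095.
t = (b_1 − β₁⁰)/SE = (1.226 − 2.095) / 0.484 = -1.7955.
df = n − 2 = 95 − 2 = 93.
One-sided p ≈ 0.0379, which is < 0.05, so reject H₀.
There is evidence that the true slope on daily sodium intake is below 2.095 mmHg per unit.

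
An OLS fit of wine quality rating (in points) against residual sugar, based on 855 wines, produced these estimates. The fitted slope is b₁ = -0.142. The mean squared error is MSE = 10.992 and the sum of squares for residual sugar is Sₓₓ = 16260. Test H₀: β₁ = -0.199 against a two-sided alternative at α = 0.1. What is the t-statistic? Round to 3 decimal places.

SE(b₁) = √(MSE/Sₓₓ) = √(10.992/16260) = 0.0260003.
t = (-0.142 − (-0.199)) / 0.0260003 = 2.192.
df = n − 2 = 853.
Two-sided p ≈ 0.0286, which is < 0.1, so reject H₀.
There is evidence that the true slope on residual sugar differs from -0.199 points per unit.

t = 2.192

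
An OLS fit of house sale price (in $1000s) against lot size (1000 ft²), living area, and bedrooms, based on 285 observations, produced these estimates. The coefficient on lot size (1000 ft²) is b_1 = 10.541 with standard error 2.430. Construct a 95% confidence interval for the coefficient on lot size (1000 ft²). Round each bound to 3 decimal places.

(5.758, 15.324)

df = n − k − 1 = 285 − 3 − 1 = 281.
t* = t_{0.025, 281} = 1.968442.
Margin = t* × SE = 1.968442 × 2.430 = 4.78331.
CI: 10.541 ± 4.78331 → (5.758, 15.324).
With 95% confidence, each one-unit increase in lot size (1000 ft²) is associated with a change of between 5.758 and 15.324 $1000s in house sale price, holding the other predictors fixed.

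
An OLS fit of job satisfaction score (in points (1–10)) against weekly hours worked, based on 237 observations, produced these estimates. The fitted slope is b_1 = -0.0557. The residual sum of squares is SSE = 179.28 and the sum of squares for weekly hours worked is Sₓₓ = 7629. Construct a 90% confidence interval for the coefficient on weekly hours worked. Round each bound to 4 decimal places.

MSE = SSE/(n − 2) = 179.28/235 = 0.762894.
SE(b_1) = √(MSE/Sₓₓ) = √(0.762894/7629) = 0.00999996.
df = n − 2 = 235.
t* = t_{0.05, 235} = 1.651364.
Margin = t* × SE = 1.651364 × 0.00999996 = 0.016514.
CI: -0.0557 ± 0.016514 → (-0.0722, -0.0392).
With 90% confidence, each one-unit increase in weekly hours worked is associated with a change of between -0.0722 and -0.0392 points (1–10) in job satisfaction score.

(-0.0722, -0.0392)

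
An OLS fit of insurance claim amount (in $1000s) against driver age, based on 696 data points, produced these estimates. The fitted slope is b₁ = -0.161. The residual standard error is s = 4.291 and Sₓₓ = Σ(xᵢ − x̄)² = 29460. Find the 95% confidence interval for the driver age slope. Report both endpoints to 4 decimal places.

SE(b₁) = s/√Sₓₓ = 4.291/√29460 = 0.0250001.
df = n − 2 = 694.
t* = t_{0.025, 694} = 1.963388.
Margin = t* × SE = 1.963388 × 0.0250001 = 0.049085.
CI: -0.161 ± 0.049085 → (-0.2101, -0.1119).
With 95% confidence, each one-unit increase in driver age is associated with a change of between -0.2101 and -0.1119 $1000s in insurance claim amount.

(-0.2101, -0.1119)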